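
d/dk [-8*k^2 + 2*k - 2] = 2 - 16*k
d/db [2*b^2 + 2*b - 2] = 4*b + 2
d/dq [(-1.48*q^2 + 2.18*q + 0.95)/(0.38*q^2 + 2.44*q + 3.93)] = (-4.4396*q^2 - 12.3548*q + 6.2494)/(0.1444*q^4 + 1.8544*q^3 + 8.9404*q^2 + 19.1784*q + 15.4449)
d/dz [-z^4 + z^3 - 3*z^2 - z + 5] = -4*z^3 + 3*z^2 - 6*z - 1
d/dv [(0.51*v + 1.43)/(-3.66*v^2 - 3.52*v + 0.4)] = (1.8666*v^2 + 10.4676*v + 5.2376)/(13.3956*v^4 + 25.7664*v^3 + 9.4624*v^2 - 2.816*v + 0.16)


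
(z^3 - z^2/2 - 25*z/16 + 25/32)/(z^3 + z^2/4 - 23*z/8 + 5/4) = (z + 5/4)/(z + 2)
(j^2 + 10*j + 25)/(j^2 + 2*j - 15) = (j + 5)/(j - 3)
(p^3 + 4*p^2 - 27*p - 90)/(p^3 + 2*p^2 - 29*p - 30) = (p + 3)/(p + 1)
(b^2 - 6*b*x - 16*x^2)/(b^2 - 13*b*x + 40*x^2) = (-b - 2*x)/(-b + 5*x)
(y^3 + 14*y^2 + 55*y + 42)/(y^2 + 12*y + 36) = (y^2 + 8*y + 7)/(y + 6)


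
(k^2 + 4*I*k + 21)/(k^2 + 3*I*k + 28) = (k - 3*I)/(k - 4*I)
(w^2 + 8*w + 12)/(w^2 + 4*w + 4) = (w + 6)/(w + 2)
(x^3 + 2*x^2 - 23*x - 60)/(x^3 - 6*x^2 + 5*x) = (x^2 + 7*x + 12)/(x*(x - 1))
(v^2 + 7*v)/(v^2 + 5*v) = (v + 7)/(v + 5)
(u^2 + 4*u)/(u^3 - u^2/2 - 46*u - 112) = 2*u/(2*u^2 - 9*u - 56)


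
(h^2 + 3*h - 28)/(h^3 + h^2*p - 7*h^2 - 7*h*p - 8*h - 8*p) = (-h^2 - 3*h + 28)/(-h^3 - h^2*p + 7*h^2 + 7*h*p + 8*h + 8*p)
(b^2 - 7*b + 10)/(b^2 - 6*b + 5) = (b - 2)/(b - 1)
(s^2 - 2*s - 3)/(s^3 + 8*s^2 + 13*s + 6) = (s - 3)/(s^2 + 7*s + 6)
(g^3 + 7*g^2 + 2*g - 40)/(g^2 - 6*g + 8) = (g^2 + 9*g + 20)/(g - 4)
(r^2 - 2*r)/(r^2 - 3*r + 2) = r/(r - 1)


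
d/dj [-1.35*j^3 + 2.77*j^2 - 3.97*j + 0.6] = -4.05*j^2 + 5.54*j - 3.97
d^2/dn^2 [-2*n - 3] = 0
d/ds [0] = 0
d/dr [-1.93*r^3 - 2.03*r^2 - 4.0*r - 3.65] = -5.79*r^2 - 4.06*r - 4.0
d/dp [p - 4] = 1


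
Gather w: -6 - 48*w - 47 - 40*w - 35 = -88*w - 88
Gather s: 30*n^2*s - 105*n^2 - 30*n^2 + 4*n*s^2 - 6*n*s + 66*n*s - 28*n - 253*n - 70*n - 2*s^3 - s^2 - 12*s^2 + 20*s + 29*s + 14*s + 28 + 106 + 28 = -135*n^2 - 351*n - 2*s^3 + s^2*(4*n - 13) + s*(30*n^2 + 60*n + 63) + 162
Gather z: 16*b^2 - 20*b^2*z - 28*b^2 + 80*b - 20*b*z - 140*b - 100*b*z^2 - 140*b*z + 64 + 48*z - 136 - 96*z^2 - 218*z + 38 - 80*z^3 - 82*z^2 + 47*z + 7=-12*b^2 - 60*b - 80*z^3 + z^2*(-100*b - 178) + z*(-20*b^2 - 160*b - 123) - 27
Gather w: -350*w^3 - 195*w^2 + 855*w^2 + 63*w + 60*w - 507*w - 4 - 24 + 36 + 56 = -350*w^3 + 660*w^2 - 384*w + 64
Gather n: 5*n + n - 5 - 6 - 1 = 6*n - 12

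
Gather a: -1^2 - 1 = -2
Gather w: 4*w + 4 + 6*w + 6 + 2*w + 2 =12*w + 12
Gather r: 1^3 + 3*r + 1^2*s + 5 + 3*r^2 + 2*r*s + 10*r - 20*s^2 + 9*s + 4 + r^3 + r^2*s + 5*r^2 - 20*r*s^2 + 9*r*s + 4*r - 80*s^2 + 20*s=r^3 + r^2*(s + 8) + r*(-20*s^2 + 11*s + 17) - 100*s^2 + 30*s + 10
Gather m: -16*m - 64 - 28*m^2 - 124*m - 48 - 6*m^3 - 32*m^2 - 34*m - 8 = -6*m^3 - 60*m^2 - 174*m - 120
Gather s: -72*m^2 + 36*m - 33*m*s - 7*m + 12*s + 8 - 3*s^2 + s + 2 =-72*m^2 + 29*m - 3*s^2 + s*(13 - 33*m) + 10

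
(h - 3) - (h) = -3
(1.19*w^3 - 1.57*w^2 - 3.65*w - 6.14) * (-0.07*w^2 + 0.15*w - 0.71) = -0.0833*w^5 + 0.2884*w^4 - 0.8249*w^3 + 0.997*w^2 + 1.6705*w + 4.3594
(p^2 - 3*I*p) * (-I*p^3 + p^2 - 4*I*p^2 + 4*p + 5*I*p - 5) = -I*p^5 - 2*p^4 - 4*I*p^4 - 8*p^3 + 2*I*p^3 + 10*p^2 - 12*I*p^2 + 15*I*p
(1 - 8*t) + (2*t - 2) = -6*t - 1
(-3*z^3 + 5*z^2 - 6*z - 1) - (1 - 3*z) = -3*z^3 + 5*z^2 - 3*z - 2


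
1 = 1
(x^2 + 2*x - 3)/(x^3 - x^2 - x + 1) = (x + 3)/(x^2 - 1)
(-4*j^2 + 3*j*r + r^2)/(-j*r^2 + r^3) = (4*j + r)/r^2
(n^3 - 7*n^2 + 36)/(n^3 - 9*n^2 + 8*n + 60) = (n - 3)/(n - 5)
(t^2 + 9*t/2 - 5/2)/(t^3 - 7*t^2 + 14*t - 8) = (2*t^2 + 9*t - 5)/(2*(t^3 - 7*t^2 + 14*t - 8))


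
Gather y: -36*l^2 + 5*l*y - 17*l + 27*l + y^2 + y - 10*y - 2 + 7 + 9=-36*l^2 + 10*l + y^2 + y*(5*l - 9) + 14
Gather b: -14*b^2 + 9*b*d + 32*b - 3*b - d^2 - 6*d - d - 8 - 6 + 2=-14*b^2 + b*(9*d + 29) - d^2 - 7*d - 12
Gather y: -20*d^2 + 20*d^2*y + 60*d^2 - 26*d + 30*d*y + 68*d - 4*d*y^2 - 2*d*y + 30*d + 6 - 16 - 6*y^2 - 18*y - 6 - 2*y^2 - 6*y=40*d^2 + 72*d + y^2*(-4*d - 8) + y*(20*d^2 + 28*d - 24) - 16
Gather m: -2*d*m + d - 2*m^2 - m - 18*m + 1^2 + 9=d - 2*m^2 + m*(-2*d - 19) + 10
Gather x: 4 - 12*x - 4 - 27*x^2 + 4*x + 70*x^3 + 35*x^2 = 70*x^3 + 8*x^2 - 8*x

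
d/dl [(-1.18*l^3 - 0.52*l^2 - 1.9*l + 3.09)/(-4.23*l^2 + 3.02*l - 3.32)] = (4.9914*l^4 - 7.1272*l^3 + 2.1454*l^2 + 29.5942*l - 3.0238)/(17.8929*l^4 - 25.5492*l^3 + 37.2076*l^2 - 20.0528*l + 11.0224)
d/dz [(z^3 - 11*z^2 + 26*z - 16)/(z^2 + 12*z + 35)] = (z^4 + 24*z^3 - 53*z^2 - 738*z + 1102)/(z^4 + 24*z^3 + 214*z^2 + 840*z + 1225)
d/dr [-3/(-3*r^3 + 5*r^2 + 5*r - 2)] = 3*(-9*r^2 + 10*r + 5)/(3*r^3 - 5*r^2 - 5*r + 2)^2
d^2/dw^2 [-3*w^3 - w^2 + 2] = -18*w - 2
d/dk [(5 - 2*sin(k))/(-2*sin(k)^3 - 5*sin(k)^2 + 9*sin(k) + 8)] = (-8*sin(k)^3 + 20*sin(k)^2 + 50*sin(k) - 61)*cos(k)/(2*sin(k)^3 + 5*sin(k)^2 - 9*sin(k) - 8)^2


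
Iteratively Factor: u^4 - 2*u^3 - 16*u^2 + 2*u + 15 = (u - 1)*(u^3 - u^2 - 17*u - 15) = (u - 1)*(u + 1)*(u^2 - 2*u - 15) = (u - 1)*(u + 1)*(u + 3)*(u - 5)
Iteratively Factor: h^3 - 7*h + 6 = (h - 1)*(h^2 + h - 6) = (h - 2)*(h - 1)*(h + 3)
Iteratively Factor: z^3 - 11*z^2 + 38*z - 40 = (z - 4)*(z^2 - 7*z + 10) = (z - 5)*(z - 4)*(z - 2)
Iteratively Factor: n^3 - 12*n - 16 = (n + 2)*(n^2 - 2*n - 8) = (n + 2)^2*(n - 4)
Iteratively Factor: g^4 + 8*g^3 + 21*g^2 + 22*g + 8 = (g + 4)*(g^3 + 4*g^2 + 5*g + 2) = (g + 1)*(g + 4)*(g^2 + 3*g + 2) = (g + 1)^2*(g + 4)*(g + 2)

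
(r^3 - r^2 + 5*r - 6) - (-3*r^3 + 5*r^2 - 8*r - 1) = 4*r^3 - 6*r^2 + 13*r - 5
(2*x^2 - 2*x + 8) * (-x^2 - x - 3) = -2*x^4 - 12*x^2 - 2*x - 24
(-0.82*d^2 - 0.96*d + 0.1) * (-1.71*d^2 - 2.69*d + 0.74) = 1.4022*d^4 + 3.8474*d^3 + 1.8046*d^2 - 0.9794*d + 0.074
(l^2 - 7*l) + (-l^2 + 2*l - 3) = -5*l - 3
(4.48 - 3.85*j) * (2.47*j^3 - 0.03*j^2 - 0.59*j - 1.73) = -9.5095*j^4 + 11.1811*j^3 + 2.1371*j^2 + 4.0173*j - 7.7504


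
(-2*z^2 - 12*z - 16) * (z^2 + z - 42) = -2*z^4 - 14*z^3 + 56*z^2 + 488*z + 672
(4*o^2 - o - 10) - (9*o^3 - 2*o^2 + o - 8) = -9*o^3 + 6*o^2 - 2*o - 2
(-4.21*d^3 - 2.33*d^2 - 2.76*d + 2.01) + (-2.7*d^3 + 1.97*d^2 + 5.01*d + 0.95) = -6.91*d^3 - 0.36*d^2 + 2.25*d + 2.96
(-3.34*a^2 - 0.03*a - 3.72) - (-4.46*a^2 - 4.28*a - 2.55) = 1.12*a^2 + 4.25*a - 1.17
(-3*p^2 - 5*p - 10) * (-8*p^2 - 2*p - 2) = 24*p^4 + 46*p^3 + 96*p^2 + 30*p + 20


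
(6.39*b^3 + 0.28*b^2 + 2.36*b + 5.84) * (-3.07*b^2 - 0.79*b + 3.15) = -19.6173*b^5 - 5.9077*b^4 + 12.6621*b^3 - 18.9112*b^2 + 2.8204*b + 18.396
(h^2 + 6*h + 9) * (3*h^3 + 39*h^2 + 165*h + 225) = 3*h^5 + 57*h^4 + 426*h^3 + 1566*h^2 + 2835*h + 2025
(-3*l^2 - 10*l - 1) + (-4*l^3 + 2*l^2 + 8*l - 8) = -4*l^3 - l^2 - 2*l - 9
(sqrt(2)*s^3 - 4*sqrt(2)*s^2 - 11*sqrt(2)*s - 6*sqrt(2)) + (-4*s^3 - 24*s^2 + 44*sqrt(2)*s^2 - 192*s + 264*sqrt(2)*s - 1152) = -4*s^3 + sqrt(2)*s^3 - 24*s^2 + 40*sqrt(2)*s^2 - 192*s + 253*sqrt(2)*s - 1152 - 6*sqrt(2)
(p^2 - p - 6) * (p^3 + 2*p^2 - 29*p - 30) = p^5 + p^4 - 37*p^3 - 13*p^2 + 204*p + 180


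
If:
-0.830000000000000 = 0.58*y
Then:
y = -1.43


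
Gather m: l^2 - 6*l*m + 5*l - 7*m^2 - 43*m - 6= l^2 + 5*l - 7*m^2 + m*(-6*l - 43) - 6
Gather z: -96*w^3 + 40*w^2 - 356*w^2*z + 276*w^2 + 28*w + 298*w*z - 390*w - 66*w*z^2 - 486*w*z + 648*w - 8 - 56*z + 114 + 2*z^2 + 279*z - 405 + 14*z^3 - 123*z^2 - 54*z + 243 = -96*w^3 + 316*w^2 + 286*w + 14*z^3 + z^2*(-66*w - 121) + z*(-356*w^2 - 188*w + 169) - 56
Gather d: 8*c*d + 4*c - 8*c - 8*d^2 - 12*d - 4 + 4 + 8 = -4*c - 8*d^2 + d*(8*c - 12) + 8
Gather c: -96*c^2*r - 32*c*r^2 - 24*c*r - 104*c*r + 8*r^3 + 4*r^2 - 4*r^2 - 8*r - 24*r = -96*c^2*r + c*(-32*r^2 - 128*r) + 8*r^3 - 32*r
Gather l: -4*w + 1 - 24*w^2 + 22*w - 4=-24*w^2 + 18*w - 3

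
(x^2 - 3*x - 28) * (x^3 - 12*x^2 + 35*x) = x^5 - 15*x^4 + 43*x^3 + 231*x^2 - 980*x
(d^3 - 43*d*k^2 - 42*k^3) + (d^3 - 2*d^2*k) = 2*d^3 - 2*d^2*k - 43*d*k^2 - 42*k^3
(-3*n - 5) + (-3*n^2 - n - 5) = -3*n^2 - 4*n - 10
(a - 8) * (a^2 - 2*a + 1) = a^3 - 10*a^2 + 17*a - 8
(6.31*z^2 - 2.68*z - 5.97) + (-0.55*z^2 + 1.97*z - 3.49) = 5.76*z^2 - 0.71*z - 9.46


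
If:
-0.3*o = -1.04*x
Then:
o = 3.46666666666667*x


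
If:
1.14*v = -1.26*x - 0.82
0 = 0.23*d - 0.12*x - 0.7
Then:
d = 0.521739130434783*x + 3.04347826086957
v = -1.10526315789474*x - 0.719298245614035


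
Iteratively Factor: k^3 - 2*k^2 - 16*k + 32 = (k - 2)*(k^2 - 16) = (k - 2)*(k + 4)*(k - 4)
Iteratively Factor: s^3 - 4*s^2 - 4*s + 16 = (s - 2)*(s^2 - 2*s - 8) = (s - 2)*(s + 2)*(s - 4)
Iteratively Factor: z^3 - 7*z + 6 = (z - 1)*(z^2 + z - 6) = (z - 2)*(z - 1)*(z + 3)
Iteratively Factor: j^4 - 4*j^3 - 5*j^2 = (j - 5)*(j^3 + j^2) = j*(j - 5)*(j^2 + j) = j*(j - 5)*(j + 1)*(j)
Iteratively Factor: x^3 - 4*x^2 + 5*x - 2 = (x - 2)*(x^2 - 2*x + 1) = (x - 2)*(x - 1)*(x - 1)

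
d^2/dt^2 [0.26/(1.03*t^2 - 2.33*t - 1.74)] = (0.551668*t^2 - 1.247948*t - 0.26*(2.06*t - 2.33)*(4.12*t - 4.66) - 0.931944)/(-1.03*t^2 + 2.33*t + 1.74)^3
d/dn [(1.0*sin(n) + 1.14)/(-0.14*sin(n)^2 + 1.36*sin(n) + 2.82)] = (0.14*sin(n)^2 + 0.3192*sin(n) + 1.2696)*cos(n)/(0.0196*sin(n)^4 - 0.3808*sin(n)^3 + 1.06*sin(n)^2 + 7.6704*sin(n) + 7.9524)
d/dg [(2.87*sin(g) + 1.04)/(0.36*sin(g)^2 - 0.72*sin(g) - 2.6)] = (-0.7488*sin(g) + 0.5166*cos(2*g) - 7.2298)*cos(g)/(-0.36*sin(g)^2 + 0.72*sin(g) + 2.6)^2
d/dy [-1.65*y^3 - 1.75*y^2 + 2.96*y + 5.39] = -4.95*y^2 - 3.5*y + 2.96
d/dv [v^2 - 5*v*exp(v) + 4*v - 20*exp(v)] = -5*v*exp(v) + 2*v - 25*exp(v) + 4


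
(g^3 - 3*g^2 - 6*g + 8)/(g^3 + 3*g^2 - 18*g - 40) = (g - 1)/(g + 5)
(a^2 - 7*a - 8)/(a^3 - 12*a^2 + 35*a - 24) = (a + 1)/(a^2 - 4*a + 3)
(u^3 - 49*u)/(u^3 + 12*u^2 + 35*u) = (u - 7)/(u + 5)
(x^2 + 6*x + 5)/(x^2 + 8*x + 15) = (x + 1)/(x + 3)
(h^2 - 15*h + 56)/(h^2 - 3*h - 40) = (h - 7)/(h + 5)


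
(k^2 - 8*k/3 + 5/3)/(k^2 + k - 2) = (k - 5/3)/(k + 2)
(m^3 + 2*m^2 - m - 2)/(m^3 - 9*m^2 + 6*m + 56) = (m^2 - 1)/(m^2 - 11*m + 28)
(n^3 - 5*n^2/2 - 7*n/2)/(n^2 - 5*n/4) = 2*(2*n^2 - 5*n - 7)/(4*n - 5)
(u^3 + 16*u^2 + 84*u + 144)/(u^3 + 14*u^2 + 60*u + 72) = (u + 4)/(u + 2)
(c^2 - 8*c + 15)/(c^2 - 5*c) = (c - 3)/c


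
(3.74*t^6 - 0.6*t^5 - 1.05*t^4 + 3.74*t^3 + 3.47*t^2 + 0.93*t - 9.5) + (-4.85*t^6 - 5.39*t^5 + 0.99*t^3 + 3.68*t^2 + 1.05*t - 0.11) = -1.11*t^6 - 5.99*t^5 - 1.05*t^4 + 4.73*t^3 + 7.15*t^2 + 1.98*t - 9.61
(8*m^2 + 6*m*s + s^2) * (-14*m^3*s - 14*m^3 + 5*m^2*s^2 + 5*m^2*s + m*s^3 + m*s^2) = -112*m^5*s - 112*m^5 - 44*m^4*s^2 - 44*m^4*s + 24*m^3*s^3 + 24*m^3*s^2 + 11*m^2*s^4 + 11*m^2*s^3 + m*s^5 + m*s^4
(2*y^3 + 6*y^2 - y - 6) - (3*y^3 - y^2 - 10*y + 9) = -y^3 + 7*y^2 + 9*y - 15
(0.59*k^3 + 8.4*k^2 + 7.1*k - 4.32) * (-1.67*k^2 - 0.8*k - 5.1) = -0.9853*k^5 - 14.5*k^4 - 21.586*k^3 - 41.3056*k^2 - 32.754*k + 22.032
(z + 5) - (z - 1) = 6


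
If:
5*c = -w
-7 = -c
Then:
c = 7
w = -35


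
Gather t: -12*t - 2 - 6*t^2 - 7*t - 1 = -6*t^2 - 19*t - 3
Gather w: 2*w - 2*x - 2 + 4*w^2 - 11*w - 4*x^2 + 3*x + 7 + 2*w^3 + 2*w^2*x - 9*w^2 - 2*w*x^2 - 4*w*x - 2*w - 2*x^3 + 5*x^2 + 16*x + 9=2*w^3 + w^2*(2*x - 5) + w*(-2*x^2 - 4*x - 11) - 2*x^3 + x^2 + 17*x + 14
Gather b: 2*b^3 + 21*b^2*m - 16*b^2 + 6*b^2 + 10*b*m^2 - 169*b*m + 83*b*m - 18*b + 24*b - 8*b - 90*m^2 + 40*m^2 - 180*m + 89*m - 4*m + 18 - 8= 2*b^3 + b^2*(21*m - 10) + b*(10*m^2 - 86*m - 2) - 50*m^2 - 95*m + 10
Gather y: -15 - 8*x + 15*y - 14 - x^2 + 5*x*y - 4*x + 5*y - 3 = -x^2 - 12*x + y*(5*x + 20) - 32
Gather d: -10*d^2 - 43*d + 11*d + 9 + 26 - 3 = -10*d^2 - 32*d + 32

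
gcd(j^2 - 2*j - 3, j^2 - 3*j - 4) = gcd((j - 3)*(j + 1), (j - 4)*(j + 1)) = j + 1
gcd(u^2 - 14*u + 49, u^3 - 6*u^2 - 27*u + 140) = u - 7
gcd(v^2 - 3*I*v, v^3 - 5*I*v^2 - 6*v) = v^2 - 3*I*v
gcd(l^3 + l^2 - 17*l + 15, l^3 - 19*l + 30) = l^2 + 2*l - 15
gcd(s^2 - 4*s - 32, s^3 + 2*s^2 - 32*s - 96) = s + 4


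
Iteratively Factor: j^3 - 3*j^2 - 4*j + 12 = (j - 2)*(j^2 - j - 6) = (j - 2)*(j + 2)*(j - 3)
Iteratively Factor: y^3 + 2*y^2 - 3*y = (y)*(y^2 + 2*y - 3) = y*(y - 1)*(y + 3)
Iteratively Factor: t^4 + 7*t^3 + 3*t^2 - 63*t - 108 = (t + 4)*(t^3 + 3*t^2 - 9*t - 27) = (t - 3)*(t + 4)*(t^2 + 6*t + 9) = (t - 3)*(t + 3)*(t + 4)*(t + 3)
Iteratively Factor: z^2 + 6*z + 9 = (z + 3)*(z + 3)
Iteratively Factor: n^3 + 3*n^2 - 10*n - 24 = (n + 4)*(n^2 - n - 6) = (n + 2)*(n + 4)*(n - 3)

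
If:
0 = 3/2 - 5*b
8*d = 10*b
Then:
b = 3/10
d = 3/8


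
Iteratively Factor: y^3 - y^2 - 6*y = (y)*(y^2 - y - 6) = y*(y - 3)*(y + 2)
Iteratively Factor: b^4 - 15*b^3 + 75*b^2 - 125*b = (b)*(b^3 - 15*b^2 + 75*b - 125) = b*(b - 5)*(b^2 - 10*b + 25) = b*(b - 5)^2*(b - 5)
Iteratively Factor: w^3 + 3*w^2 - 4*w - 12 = (w - 2)*(w^2 + 5*w + 6) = (w - 2)*(w + 2)*(w + 3)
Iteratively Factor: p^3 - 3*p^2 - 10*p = (p + 2)*(p^2 - 5*p) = (p - 5)*(p + 2)*(p)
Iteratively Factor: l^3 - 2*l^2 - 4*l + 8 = (l + 2)*(l^2 - 4*l + 4) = (l - 2)*(l + 2)*(l - 2)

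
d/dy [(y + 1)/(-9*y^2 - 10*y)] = (9*y^2 + 18*y + 10)/(y^2*(81*y^2 + 180*y + 100))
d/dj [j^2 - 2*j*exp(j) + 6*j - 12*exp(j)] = -2*j*exp(j) + 2*j - 14*exp(j) + 6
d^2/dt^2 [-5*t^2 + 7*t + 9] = -10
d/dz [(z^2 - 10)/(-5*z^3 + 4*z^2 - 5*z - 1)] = (5*z^4 - 155*z^2 + 78*z - 50)/(25*z^6 - 40*z^5 + 66*z^4 - 30*z^3 + 17*z^2 + 10*z + 1)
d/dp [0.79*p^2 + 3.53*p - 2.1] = 1.58*p + 3.53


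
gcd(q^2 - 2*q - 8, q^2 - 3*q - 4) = q - 4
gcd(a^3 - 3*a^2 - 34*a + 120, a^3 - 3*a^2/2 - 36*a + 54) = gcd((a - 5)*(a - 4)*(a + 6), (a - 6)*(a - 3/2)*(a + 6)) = a + 6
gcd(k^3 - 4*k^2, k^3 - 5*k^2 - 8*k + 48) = k - 4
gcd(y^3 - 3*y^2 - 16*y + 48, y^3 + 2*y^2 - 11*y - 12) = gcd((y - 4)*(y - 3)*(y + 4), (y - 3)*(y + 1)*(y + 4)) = y^2 + y - 12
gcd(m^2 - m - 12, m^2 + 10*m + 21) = m + 3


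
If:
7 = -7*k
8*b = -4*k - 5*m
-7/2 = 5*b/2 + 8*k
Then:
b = 9/5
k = -1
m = -52/25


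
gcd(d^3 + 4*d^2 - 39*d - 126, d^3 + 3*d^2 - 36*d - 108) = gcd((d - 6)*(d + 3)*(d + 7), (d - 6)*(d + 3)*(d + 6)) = d^2 - 3*d - 18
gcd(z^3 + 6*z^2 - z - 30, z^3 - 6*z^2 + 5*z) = 1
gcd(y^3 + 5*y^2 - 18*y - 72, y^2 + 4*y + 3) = y + 3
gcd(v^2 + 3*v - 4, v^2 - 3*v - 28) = v + 4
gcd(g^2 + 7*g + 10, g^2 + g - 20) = g + 5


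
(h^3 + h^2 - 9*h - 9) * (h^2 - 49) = h^5 + h^4 - 58*h^3 - 58*h^2 + 441*h + 441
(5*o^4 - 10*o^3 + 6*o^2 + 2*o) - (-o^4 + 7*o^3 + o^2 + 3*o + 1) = 6*o^4 - 17*o^3 + 5*o^2 - o - 1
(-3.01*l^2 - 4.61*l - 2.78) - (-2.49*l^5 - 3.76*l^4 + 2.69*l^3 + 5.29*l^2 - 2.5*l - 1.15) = 2.49*l^5 + 3.76*l^4 - 2.69*l^3 - 8.3*l^2 - 2.11*l - 1.63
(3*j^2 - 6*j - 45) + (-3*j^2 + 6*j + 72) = 27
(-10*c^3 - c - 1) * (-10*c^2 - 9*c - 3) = 100*c^5 + 90*c^4 + 40*c^3 + 19*c^2 + 12*c + 3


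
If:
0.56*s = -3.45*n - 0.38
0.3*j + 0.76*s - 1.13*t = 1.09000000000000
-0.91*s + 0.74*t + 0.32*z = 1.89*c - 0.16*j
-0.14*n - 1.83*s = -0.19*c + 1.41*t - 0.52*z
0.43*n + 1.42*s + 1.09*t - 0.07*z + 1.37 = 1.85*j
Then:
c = 0.166723815046647*z - 0.332014110202204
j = 0.188260638865594*z + 0.685306491570788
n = -0.0283454661741584*z - 0.172342409971408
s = 0.174628318394369*z + 0.383180918573856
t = 0.167429835079114*z - 0.524947393285516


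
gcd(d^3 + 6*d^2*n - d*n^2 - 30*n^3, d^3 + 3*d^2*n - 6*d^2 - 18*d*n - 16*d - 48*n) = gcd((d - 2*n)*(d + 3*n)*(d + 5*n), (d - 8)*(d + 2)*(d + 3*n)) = d + 3*n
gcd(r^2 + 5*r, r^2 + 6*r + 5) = r + 5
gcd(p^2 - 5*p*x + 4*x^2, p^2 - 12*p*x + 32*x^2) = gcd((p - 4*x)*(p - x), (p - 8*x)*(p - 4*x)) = -p + 4*x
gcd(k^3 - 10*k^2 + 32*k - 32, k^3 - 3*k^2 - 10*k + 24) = k^2 - 6*k + 8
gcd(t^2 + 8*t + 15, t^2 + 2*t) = 1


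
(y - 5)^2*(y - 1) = y^3 - 11*y^2 + 35*y - 25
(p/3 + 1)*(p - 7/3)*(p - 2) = p^3/3 - 4*p^2/9 - 25*p/9 + 14/3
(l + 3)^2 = l^2 + 6*l + 9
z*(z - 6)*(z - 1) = z^3 - 7*z^2 + 6*z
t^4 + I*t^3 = t^3*(t + I)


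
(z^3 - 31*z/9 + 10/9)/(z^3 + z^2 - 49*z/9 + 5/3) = (z + 2)/(z + 3)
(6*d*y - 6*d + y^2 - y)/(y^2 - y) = (6*d + y)/y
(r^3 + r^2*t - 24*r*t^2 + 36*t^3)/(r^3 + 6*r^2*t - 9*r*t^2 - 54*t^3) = (r - 2*t)/(r + 3*t)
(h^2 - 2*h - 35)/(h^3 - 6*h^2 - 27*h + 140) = 1/(h - 4)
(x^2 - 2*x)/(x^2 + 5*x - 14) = x/(x + 7)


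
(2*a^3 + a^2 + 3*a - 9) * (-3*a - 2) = -6*a^4 - 7*a^3 - 11*a^2 + 21*a + 18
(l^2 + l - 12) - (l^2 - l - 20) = 2*l + 8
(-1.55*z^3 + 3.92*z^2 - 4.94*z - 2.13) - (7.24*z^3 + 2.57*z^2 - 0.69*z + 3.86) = -8.79*z^3 + 1.35*z^2 - 4.25*z - 5.99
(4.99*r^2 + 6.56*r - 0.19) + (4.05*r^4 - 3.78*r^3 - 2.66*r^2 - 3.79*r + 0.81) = 4.05*r^4 - 3.78*r^3 + 2.33*r^2 + 2.77*r + 0.62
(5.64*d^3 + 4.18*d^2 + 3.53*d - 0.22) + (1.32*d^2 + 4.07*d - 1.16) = 5.64*d^3 + 5.5*d^2 + 7.6*d - 1.38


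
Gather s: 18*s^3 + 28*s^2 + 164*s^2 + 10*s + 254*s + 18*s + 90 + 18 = 18*s^3 + 192*s^2 + 282*s + 108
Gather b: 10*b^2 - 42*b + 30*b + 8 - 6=10*b^2 - 12*b + 2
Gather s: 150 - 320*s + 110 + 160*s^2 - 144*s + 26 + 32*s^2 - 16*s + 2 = 192*s^2 - 480*s + 288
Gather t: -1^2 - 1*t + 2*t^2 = 2*t^2 - t - 1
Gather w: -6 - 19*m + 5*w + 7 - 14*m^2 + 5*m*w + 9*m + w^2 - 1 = -14*m^2 - 10*m + w^2 + w*(5*m + 5)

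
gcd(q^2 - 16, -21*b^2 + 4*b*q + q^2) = 1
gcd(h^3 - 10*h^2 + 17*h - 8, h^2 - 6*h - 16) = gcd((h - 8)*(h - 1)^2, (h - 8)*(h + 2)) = h - 8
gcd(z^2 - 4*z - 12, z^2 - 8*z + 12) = z - 6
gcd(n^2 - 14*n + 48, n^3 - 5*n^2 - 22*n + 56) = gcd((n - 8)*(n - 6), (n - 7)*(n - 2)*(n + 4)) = 1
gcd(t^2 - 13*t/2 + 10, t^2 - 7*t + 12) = t - 4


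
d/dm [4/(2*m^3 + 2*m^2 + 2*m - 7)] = 8*(-3*m^2 - 2*m - 1)/(2*m^3 + 2*m^2 + 2*m - 7)^2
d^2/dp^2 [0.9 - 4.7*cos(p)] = 4.7*cos(p)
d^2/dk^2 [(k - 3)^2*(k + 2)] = 6*k - 8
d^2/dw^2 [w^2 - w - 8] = 2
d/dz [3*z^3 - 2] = 9*z^2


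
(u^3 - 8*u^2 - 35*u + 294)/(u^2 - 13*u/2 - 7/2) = 2*(u^2 - u - 42)/(2*u + 1)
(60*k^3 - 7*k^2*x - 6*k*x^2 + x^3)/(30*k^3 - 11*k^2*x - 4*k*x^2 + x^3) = (-4*k + x)/(-2*k + x)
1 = 1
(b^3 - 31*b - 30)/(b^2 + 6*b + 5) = b - 6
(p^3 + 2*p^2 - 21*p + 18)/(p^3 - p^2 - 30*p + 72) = (p - 1)/(p - 4)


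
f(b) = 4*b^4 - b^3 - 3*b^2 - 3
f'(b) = 16*b^3 - 3*b^2 - 6*b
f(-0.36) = -3.27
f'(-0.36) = 1.02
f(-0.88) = -2.24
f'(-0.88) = -7.95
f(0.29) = -3.25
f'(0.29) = -1.60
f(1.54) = 8.73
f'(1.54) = 42.08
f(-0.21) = -3.12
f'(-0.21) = 0.98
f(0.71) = -3.85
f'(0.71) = -0.05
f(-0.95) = -1.59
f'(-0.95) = -10.73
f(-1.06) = -0.13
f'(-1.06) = -16.07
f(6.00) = 4857.00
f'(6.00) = 3312.00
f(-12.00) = 84237.00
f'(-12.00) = -28008.00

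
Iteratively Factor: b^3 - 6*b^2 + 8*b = (b - 2)*(b^2 - 4*b) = (b - 4)*(b - 2)*(b)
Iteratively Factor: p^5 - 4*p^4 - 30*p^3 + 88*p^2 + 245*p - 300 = (p + 4)*(p^4 - 8*p^3 + 2*p^2 + 80*p - 75) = (p - 5)*(p + 4)*(p^3 - 3*p^2 - 13*p + 15) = (p - 5)*(p + 3)*(p + 4)*(p^2 - 6*p + 5) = (p - 5)*(p - 1)*(p + 3)*(p + 4)*(p - 5)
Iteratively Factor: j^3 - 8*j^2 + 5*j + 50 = (j - 5)*(j^2 - 3*j - 10) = (j - 5)*(j + 2)*(j - 5)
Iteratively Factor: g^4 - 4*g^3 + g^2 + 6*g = (g + 1)*(g^3 - 5*g^2 + 6*g) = (g - 2)*(g + 1)*(g^2 - 3*g) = g*(g - 2)*(g + 1)*(g - 3)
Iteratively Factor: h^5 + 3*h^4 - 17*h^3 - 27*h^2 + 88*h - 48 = (h + 4)*(h^4 - h^3 - 13*h^2 + 25*h - 12) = (h - 1)*(h + 4)*(h^3 - 13*h + 12) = (h - 1)*(h + 4)^2*(h^2 - 4*h + 3) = (h - 1)^2*(h + 4)^2*(h - 3)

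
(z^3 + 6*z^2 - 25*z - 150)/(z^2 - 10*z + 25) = (z^2 + 11*z + 30)/(z - 5)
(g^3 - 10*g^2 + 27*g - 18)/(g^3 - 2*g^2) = (g^3 - 10*g^2 + 27*g - 18)/(g^2*(g - 2))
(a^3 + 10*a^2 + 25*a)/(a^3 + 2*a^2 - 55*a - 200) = a/(a - 8)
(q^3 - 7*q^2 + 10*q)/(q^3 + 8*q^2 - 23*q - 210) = q*(q - 2)/(q^2 + 13*q + 42)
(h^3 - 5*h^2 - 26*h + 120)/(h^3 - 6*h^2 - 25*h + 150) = (h - 4)/(h - 5)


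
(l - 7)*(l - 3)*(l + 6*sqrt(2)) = l^3 - 10*l^2 + 6*sqrt(2)*l^2 - 60*sqrt(2)*l + 21*l + 126*sqrt(2)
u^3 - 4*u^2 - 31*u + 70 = (u - 7)*(u - 2)*(u + 5)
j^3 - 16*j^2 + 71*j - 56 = (j - 8)*(j - 7)*(j - 1)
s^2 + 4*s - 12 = (s - 2)*(s + 6)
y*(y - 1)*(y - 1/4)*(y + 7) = y^4 + 23*y^3/4 - 17*y^2/2 + 7*y/4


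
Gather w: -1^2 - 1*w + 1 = -w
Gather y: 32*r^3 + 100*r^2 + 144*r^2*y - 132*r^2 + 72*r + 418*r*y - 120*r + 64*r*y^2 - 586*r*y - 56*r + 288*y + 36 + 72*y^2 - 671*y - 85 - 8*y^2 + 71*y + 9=32*r^3 - 32*r^2 - 104*r + y^2*(64*r + 64) + y*(144*r^2 - 168*r - 312) - 40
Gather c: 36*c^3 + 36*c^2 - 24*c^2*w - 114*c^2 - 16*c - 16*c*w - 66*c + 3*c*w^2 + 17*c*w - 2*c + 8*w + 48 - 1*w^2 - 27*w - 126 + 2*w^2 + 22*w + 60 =36*c^3 + c^2*(-24*w - 78) + c*(3*w^2 + w - 84) + w^2 + 3*w - 18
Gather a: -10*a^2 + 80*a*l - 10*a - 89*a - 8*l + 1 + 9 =-10*a^2 + a*(80*l - 99) - 8*l + 10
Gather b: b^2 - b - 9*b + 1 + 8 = b^2 - 10*b + 9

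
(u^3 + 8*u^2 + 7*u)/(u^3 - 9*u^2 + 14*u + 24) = u*(u + 7)/(u^2 - 10*u + 24)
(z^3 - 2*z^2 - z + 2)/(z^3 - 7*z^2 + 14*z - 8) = (z + 1)/(z - 4)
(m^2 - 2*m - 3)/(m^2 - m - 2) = (m - 3)/(m - 2)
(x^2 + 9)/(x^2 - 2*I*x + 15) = (x - 3*I)/(x - 5*I)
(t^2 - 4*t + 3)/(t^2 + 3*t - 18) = (t - 1)/(t + 6)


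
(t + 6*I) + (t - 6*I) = 2*t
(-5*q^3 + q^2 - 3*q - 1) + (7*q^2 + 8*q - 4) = -5*q^3 + 8*q^2 + 5*q - 5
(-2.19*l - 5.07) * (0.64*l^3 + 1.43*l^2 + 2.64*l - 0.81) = -1.4016*l^4 - 6.3765*l^3 - 13.0317*l^2 - 11.6109*l + 4.1067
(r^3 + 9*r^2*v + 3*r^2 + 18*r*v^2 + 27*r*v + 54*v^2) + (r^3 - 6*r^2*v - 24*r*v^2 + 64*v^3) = 2*r^3 + 3*r^2*v + 3*r^2 - 6*r*v^2 + 27*r*v + 64*v^3 + 54*v^2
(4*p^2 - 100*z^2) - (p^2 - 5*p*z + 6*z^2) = 3*p^2 + 5*p*z - 106*z^2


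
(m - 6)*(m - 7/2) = m^2 - 19*m/2 + 21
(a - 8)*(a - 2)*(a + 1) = a^3 - 9*a^2 + 6*a + 16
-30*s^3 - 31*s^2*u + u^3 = (-6*s + u)*(s + u)*(5*s + u)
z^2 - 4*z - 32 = (z - 8)*(z + 4)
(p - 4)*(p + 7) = p^2 + 3*p - 28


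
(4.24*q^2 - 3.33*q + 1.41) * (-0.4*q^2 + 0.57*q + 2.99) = -1.696*q^4 + 3.7488*q^3 + 10.2155*q^2 - 9.153*q + 4.2159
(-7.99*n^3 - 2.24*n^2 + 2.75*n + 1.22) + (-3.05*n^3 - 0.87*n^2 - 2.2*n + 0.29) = -11.04*n^3 - 3.11*n^2 + 0.55*n + 1.51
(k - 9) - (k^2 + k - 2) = -k^2 - 7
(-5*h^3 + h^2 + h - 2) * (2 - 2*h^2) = 10*h^5 - 2*h^4 - 12*h^3 + 6*h^2 + 2*h - 4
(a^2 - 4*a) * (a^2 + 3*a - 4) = a^4 - a^3 - 16*a^2 + 16*a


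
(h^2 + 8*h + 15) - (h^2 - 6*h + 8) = 14*h + 7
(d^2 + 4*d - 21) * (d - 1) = d^3 + 3*d^2 - 25*d + 21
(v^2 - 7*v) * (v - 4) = v^3 - 11*v^2 + 28*v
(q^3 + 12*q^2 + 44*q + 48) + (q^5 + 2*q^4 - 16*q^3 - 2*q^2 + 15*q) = q^5 + 2*q^4 - 15*q^3 + 10*q^2 + 59*q + 48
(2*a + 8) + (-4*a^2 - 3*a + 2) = -4*a^2 - a + 10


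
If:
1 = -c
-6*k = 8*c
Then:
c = -1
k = 4/3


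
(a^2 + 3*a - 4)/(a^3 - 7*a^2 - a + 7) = (a + 4)/(a^2 - 6*a - 7)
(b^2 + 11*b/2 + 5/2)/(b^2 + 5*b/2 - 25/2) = (2*b + 1)/(2*b - 5)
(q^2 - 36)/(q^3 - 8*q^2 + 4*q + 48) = (q + 6)/(q^2 - 2*q - 8)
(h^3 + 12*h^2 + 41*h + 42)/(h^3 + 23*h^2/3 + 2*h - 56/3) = 3*(h + 3)/(3*h - 4)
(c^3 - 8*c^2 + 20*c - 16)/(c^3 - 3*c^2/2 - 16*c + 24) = 2*(c^2 - 4*c + 4)/(2*c^2 + 5*c - 12)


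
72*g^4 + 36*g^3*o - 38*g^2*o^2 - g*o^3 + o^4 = (-6*g + o)*(-2*g + o)*(g + o)*(6*g + o)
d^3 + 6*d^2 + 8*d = d*(d + 2)*(d + 4)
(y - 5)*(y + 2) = y^2 - 3*y - 10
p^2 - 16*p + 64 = (p - 8)^2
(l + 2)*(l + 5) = l^2 + 7*l + 10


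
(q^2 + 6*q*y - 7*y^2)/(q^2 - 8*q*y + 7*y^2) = (-q - 7*y)/(-q + 7*y)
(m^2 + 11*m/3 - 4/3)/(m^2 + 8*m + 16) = (m - 1/3)/(m + 4)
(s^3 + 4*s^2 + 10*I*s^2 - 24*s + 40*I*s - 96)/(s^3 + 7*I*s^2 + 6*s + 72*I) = (s + 4)/(s - 3*I)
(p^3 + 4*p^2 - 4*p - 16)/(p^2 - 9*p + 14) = (p^2 + 6*p + 8)/(p - 7)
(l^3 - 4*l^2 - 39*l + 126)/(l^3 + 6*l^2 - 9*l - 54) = (l - 7)/(l + 3)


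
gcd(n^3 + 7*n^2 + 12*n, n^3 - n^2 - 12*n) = n^2 + 3*n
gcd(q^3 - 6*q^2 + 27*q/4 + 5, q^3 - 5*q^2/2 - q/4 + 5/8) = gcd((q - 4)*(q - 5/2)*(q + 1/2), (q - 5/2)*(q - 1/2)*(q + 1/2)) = q^2 - 2*q - 5/4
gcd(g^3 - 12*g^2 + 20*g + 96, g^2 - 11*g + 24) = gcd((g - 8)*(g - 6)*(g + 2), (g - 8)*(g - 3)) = g - 8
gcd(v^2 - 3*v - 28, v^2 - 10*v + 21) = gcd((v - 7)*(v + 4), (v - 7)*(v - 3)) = v - 7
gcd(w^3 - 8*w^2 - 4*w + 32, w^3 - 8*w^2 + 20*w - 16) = w - 2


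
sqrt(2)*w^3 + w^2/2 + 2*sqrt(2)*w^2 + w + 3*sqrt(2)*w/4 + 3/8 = (w + 1/2)*(w + 3/2)*(sqrt(2)*w + 1/2)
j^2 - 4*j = j*(j - 4)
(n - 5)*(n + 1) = n^2 - 4*n - 5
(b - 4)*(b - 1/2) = b^2 - 9*b/2 + 2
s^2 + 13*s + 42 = (s + 6)*(s + 7)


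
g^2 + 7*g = g*(g + 7)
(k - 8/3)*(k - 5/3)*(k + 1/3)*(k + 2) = k^4 - 2*k^3 - 5*k^2 + 202*k/27 + 80/27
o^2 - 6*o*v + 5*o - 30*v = (o + 5)*(o - 6*v)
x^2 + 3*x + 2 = (x + 1)*(x + 2)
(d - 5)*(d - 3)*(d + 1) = d^3 - 7*d^2 + 7*d + 15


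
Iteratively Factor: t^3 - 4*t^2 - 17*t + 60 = (t - 3)*(t^2 - t - 20) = (t - 5)*(t - 3)*(t + 4)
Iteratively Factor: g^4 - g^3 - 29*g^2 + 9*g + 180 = (g - 5)*(g^3 + 4*g^2 - 9*g - 36) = (g - 5)*(g + 4)*(g^2 - 9) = (g - 5)*(g - 3)*(g + 4)*(g + 3)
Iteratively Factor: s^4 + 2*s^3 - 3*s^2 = (s - 1)*(s^3 + 3*s^2) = (s - 1)*(s + 3)*(s^2) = s*(s - 1)*(s + 3)*(s)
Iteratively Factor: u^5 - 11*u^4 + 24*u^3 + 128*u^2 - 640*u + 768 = (u - 4)*(u^4 - 7*u^3 - 4*u^2 + 112*u - 192) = (u - 4)^2*(u^3 - 3*u^2 - 16*u + 48) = (u - 4)^2*(u + 4)*(u^2 - 7*u + 12) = (u - 4)^3*(u + 4)*(u - 3)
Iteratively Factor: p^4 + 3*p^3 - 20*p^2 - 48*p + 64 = (p + 4)*(p^3 - p^2 - 16*p + 16) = (p + 4)^2*(p^2 - 5*p + 4) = (p - 1)*(p + 4)^2*(p - 4)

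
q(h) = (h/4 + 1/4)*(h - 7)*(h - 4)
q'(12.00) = 52.25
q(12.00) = 130.00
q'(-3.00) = 26.00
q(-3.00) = -35.00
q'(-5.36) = 52.60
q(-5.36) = -126.10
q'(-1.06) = 10.39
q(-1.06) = -0.61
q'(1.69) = -2.06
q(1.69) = 8.25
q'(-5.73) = 57.52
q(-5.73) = -146.47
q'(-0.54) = 7.17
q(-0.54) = 3.94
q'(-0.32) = 5.93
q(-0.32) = 5.38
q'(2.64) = -3.72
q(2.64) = 5.40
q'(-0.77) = 8.54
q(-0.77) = 2.13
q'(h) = (h/4 + 1/4)*(h - 7) + (h/4 + 1/4)*(h - 4) + (h - 7)*(h - 4)/4 = 3*h^2/4 - 5*h + 17/4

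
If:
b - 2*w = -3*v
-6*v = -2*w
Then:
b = w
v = w/3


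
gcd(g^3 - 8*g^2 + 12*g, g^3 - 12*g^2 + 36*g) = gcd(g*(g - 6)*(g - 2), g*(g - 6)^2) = g^2 - 6*g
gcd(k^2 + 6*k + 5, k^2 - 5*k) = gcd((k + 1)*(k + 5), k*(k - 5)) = 1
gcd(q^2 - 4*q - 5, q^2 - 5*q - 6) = q + 1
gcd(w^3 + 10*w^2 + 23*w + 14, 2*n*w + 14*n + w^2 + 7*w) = w + 7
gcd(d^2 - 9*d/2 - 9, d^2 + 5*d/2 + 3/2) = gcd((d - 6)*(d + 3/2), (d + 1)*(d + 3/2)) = d + 3/2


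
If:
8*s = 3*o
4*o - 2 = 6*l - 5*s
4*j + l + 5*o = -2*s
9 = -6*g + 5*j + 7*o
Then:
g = -271*s/432 - 103/72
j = 1/12 - 323*s/72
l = 47*s/18 - 1/3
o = 8*s/3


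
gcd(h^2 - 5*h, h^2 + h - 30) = h - 5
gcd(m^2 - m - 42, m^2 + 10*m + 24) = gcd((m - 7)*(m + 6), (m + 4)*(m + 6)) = m + 6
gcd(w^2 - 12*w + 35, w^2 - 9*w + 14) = w - 7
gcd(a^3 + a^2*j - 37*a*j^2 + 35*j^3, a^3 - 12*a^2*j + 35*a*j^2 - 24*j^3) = a - j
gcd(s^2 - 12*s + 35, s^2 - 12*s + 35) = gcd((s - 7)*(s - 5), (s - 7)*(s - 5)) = s^2 - 12*s + 35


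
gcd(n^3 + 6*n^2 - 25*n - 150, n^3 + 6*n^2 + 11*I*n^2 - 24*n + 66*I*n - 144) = n + 6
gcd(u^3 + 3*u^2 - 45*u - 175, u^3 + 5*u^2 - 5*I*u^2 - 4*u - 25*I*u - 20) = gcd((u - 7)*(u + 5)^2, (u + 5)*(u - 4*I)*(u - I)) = u + 5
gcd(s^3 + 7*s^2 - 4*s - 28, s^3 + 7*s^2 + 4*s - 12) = s + 2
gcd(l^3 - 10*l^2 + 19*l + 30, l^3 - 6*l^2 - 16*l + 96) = l - 6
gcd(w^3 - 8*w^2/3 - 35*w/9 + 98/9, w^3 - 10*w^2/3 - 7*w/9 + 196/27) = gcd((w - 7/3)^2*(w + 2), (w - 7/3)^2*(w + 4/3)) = w^2 - 14*w/3 + 49/9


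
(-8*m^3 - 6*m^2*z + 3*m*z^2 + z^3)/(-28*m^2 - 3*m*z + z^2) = (-2*m^2 - m*z + z^2)/(-7*m + z)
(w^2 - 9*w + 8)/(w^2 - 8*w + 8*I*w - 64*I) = (w - 1)/(w + 8*I)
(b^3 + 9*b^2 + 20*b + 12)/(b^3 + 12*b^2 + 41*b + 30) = (b + 2)/(b + 5)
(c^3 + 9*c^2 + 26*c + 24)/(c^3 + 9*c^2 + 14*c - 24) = (c^2 + 5*c + 6)/(c^2 + 5*c - 6)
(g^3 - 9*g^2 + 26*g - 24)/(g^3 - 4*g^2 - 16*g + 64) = (g^2 - 5*g + 6)/(g^2 - 16)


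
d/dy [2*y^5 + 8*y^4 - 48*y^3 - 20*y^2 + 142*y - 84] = 10*y^4 + 32*y^3 - 144*y^2 - 40*y + 142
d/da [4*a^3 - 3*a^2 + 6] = 6*a*(2*a - 1)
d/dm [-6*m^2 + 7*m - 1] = 7 - 12*m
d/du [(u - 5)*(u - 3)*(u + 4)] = 3*u^2 - 8*u - 17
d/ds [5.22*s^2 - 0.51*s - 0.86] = 10.44*s - 0.51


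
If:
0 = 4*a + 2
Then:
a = -1/2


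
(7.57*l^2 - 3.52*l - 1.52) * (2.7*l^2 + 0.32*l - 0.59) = 20.439*l^4 - 7.0816*l^3 - 9.6967*l^2 + 1.5904*l + 0.8968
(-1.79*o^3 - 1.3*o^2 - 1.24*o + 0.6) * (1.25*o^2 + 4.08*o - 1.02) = -2.2375*o^5 - 8.9282*o^4 - 5.0282*o^3 - 2.9832*o^2 + 3.7128*o - 0.612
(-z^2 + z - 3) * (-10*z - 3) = 10*z^3 - 7*z^2 + 27*z + 9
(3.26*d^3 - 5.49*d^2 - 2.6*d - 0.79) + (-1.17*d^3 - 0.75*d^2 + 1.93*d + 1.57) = 2.09*d^3 - 6.24*d^2 - 0.67*d + 0.78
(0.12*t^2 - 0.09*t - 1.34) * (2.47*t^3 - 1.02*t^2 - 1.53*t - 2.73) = 0.2964*t^5 - 0.3447*t^4 - 3.4016*t^3 + 1.1769*t^2 + 2.2959*t + 3.6582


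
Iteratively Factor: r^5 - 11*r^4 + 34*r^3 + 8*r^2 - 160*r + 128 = (r - 4)*(r^4 - 7*r^3 + 6*r^2 + 32*r - 32) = (r - 4)^2*(r^3 - 3*r^2 - 6*r + 8) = (r - 4)^3*(r^2 + r - 2) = (r - 4)^3*(r + 2)*(r - 1)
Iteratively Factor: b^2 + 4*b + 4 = (b + 2)*(b + 2)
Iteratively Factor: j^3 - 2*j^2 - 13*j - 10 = (j - 5)*(j^2 + 3*j + 2) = (j - 5)*(j + 2)*(j + 1)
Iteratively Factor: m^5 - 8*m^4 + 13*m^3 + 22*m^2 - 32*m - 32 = (m + 1)*(m^4 - 9*m^3 + 22*m^2 - 32) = (m + 1)^2*(m^3 - 10*m^2 + 32*m - 32) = (m - 2)*(m + 1)^2*(m^2 - 8*m + 16) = (m - 4)*(m - 2)*(m + 1)^2*(m - 4)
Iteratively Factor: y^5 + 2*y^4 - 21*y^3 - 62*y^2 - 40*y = (y)*(y^4 + 2*y^3 - 21*y^2 - 62*y - 40) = y*(y + 1)*(y^3 + y^2 - 22*y - 40) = y*(y + 1)*(y + 2)*(y^2 - y - 20) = y*(y - 5)*(y + 1)*(y + 2)*(y + 4)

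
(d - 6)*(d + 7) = d^2 + d - 42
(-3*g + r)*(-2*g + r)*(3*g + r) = 18*g^3 - 9*g^2*r - 2*g*r^2 + r^3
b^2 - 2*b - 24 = (b - 6)*(b + 4)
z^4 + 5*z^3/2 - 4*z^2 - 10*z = z*(z - 2)*(z + 2)*(z + 5/2)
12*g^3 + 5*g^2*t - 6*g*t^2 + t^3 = (-4*g + t)*(-3*g + t)*(g + t)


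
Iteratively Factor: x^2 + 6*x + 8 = (x + 4)*(x + 2)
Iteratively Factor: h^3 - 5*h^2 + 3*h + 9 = (h - 3)*(h^2 - 2*h - 3) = (h - 3)*(h + 1)*(h - 3)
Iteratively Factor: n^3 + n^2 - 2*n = (n - 1)*(n^2 + 2*n) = n*(n - 1)*(n + 2)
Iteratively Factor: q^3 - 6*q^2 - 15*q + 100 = (q - 5)*(q^2 - q - 20) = (q - 5)^2*(q + 4)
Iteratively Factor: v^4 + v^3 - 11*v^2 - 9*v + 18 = (v - 1)*(v^3 + 2*v^2 - 9*v - 18) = (v - 3)*(v - 1)*(v^2 + 5*v + 6) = (v - 3)*(v - 1)*(v + 3)*(v + 2)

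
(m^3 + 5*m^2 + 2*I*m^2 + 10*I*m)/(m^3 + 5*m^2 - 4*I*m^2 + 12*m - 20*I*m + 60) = m/(m - 6*I)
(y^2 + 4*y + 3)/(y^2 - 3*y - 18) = (y + 1)/(y - 6)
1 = 1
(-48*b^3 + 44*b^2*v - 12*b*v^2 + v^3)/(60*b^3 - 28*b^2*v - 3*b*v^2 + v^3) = (-4*b + v)/(5*b + v)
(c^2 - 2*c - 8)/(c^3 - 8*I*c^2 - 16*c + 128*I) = (c + 2)/(c^2 + c*(4 - 8*I) - 32*I)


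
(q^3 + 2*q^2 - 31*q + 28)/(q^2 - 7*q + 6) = (q^2 + 3*q - 28)/(q - 6)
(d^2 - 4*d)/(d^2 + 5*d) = (d - 4)/(d + 5)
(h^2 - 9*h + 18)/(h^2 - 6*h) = (h - 3)/h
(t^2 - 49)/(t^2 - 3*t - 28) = (t + 7)/(t + 4)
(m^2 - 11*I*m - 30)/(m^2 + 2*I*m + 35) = (m - 6*I)/(m + 7*I)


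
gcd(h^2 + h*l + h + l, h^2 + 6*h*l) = 1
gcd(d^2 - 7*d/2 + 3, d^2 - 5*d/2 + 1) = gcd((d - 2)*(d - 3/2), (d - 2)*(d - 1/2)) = d - 2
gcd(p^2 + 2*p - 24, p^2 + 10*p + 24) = p + 6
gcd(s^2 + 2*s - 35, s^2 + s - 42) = s + 7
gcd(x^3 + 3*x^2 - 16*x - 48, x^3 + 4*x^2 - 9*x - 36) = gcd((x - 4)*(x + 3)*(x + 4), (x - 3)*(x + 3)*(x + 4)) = x^2 + 7*x + 12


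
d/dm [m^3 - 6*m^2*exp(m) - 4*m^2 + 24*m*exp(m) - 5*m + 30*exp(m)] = -6*m^2*exp(m) + 3*m^2 + 12*m*exp(m) - 8*m + 54*exp(m) - 5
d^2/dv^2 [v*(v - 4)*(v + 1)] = 6*v - 6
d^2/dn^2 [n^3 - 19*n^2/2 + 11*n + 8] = 6*n - 19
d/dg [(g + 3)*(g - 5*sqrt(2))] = 2*g - 5*sqrt(2) + 3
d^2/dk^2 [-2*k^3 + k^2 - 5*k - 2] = 2 - 12*k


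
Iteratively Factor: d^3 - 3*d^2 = (d)*(d^2 - 3*d) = d^2*(d - 3)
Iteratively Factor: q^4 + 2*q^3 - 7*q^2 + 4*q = (q - 1)*(q^3 + 3*q^2 - 4*q) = (q - 1)^2*(q^2 + 4*q) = (q - 1)^2*(q + 4)*(q)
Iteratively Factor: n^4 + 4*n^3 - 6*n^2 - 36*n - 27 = (n + 3)*(n^3 + n^2 - 9*n - 9) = (n + 3)^2*(n^2 - 2*n - 3) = (n + 1)*(n + 3)^2*(n - 3)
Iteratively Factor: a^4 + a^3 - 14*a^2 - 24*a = (a - 4)*(a^3 + 5*a^2 + 6*a) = (a - 4)*(a + 2)*(a^2 + 3*a) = a*(a - 4)*(a + 2)*(a + 3)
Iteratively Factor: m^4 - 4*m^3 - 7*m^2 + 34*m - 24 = (m - 2)*(m^3 - 2*m^2 - 11*m + 12) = (m - 2)*(m + 3)*(m^2 - 5*m + 4) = (m - 2)*(m - 1)*(m + 3)*(m - 4)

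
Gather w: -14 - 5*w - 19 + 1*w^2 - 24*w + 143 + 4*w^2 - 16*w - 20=5*w^2 - 45*w + 90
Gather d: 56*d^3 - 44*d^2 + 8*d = 56*d^3 - 44*d^2 + 8*d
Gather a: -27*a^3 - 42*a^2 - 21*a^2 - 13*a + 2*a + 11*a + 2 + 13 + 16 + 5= -27*a^3 - 63*a^2 + 36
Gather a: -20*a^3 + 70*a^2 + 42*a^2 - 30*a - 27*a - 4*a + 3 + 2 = -20*a^3 + 112*a^2 - 61*a + 5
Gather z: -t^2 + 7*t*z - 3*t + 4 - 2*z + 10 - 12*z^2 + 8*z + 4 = -t^2 - 3*t - 12*z^2 + z*(7*t + 6) + 18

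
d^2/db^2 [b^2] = 2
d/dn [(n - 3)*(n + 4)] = 2*n + 1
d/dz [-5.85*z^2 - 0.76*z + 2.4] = -11.7*z - 0.76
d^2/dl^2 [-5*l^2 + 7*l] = -10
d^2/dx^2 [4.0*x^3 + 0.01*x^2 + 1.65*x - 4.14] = 24.0*x + 0.02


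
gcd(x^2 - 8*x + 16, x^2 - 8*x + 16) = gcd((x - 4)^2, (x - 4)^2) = x^2 - 8*x + 16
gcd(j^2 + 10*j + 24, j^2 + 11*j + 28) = j + 4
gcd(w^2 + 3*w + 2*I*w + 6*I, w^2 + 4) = w + 2*I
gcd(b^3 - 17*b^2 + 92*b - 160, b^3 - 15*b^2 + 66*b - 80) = b^2 - 13*b + 40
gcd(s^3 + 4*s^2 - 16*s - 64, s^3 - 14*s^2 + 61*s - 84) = s - 4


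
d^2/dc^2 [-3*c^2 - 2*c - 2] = -6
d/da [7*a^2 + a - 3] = 14*a + 1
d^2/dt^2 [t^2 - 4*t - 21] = 2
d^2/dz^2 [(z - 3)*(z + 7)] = 2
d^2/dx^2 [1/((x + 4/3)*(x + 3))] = 6*(9*(x + 3)^2 + 3*(x + 3)*(3*x + 4) + (3*x + 4)^2)/((x + 3)^3*(3*x + 4)^3)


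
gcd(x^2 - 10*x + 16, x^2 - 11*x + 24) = x - 8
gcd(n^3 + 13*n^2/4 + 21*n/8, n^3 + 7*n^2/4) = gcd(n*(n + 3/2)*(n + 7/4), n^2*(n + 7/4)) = n^2 + 7*n/4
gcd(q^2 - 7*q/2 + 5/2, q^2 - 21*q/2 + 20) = q - 5/2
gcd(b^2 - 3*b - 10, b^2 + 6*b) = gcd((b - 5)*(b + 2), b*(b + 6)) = 1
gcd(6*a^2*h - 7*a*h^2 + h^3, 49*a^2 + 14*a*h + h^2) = 1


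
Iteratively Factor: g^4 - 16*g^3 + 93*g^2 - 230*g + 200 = (g - 2)*(g^3 - 14*g^2 + 65*g - 100) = (g - 5)*(g - 2)*(g^2 - 9*g + 20) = (g - 5)*(g - 4)*(g - 2)*(g - 5)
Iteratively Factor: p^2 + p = (p + 1)*(p)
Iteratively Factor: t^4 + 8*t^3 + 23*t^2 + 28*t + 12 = (t + 3)*(t^3 + 5*t^2 + 8*t + 4) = (t + 1)*(t + 3)*(t^2 + 4*t + 4) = (t + 1)*(t + 2)*(t + 3)*(t + 2)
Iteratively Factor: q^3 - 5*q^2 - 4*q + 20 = (q - 5)*(q^2 - 4) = (q - 5)*(q + 2)*(q - 2)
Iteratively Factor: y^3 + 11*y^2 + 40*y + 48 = (y + 4)*(y^2 + 7*y + 12) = (y + 3)*(y + 4)*(y + 4)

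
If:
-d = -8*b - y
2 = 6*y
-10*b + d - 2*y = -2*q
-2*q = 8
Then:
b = -25/6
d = -33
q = -4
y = 1/3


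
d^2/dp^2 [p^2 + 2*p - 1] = 2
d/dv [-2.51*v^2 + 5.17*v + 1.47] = 5.17 - 5.02*v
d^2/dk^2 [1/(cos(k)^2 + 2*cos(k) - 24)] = (-8*sin(k)^4 + 204*sin(k)^2 - 81*cos(k) - 3*cos(3*k) - 84)/(2*(cos(k) - 4)^3*(cos(k) + 6)^3)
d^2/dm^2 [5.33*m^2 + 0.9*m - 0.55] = 10.6600000000000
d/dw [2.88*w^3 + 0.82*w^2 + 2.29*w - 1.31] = 8.64*w^2 + 1.64*w + 2.29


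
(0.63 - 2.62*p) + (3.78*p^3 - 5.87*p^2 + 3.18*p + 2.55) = 3.78*p^3 - 5.87*p^2 + 0.56*p + 3.18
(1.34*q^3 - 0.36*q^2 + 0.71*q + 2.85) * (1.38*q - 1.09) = 1.8492*q^4 - 1.9574*q^3 + 1.3722*q^2 + 3.1591*q - 3.1065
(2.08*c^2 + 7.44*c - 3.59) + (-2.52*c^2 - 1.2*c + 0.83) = -0.44*c^2 + 6.24*c - 2.76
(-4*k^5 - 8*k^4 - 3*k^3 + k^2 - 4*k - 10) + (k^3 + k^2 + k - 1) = -4*k^5 - 8*k^4 - 2*k^3 + 2*k^2 - 3*k - 11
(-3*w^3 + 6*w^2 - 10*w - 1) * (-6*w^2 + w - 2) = 18*w^5 - 39*w^4 + 72*w^3 - 16*w^2 + 19*w + 2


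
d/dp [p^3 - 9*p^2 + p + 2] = 3*p^2 - 18*p + 1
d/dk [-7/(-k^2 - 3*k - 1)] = 7*(-2*k - 3)/(k^2 + 3*k + 1)^2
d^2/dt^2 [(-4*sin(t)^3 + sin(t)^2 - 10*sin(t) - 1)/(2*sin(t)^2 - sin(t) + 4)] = (16*sin(t)^7 - 24*sin(t)^6 + 118*sin(t)^5 - 109*sin(t)^4 + 82*sin(t)^3 - 31*sin(t)^2 + 272*sin(t) - 34)/(-sin(t) - cos(2*t) + 5)^3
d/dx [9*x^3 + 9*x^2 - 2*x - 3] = 27*x^2 + 18*x - 2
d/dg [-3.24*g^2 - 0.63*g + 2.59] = -6.48*g - 0.63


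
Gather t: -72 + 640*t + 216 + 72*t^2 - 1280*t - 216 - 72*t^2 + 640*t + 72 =0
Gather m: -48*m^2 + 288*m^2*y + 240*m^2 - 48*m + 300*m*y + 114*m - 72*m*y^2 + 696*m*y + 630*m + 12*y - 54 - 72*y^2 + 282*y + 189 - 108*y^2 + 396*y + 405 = m^2*(288*y + 192) + m*(-72*y^2 + 996*y + 696) - 180*y^2 + 690*y + 540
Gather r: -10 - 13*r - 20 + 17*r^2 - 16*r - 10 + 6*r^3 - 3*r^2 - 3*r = 6*r^3 + 14*r^2 - 32*r - 40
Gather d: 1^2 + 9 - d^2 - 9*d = -d^2 - 9*d + 10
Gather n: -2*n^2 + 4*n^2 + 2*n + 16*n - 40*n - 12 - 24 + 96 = 2*n^2 - 22*n + 60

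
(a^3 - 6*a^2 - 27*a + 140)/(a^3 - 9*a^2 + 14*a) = (a^2 + a - 20)/(a*(a - 2))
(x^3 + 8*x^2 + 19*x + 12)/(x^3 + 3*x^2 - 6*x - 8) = (x + 3)/(x - 2)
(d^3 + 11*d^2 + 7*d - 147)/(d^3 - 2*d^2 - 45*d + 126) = (d + 7)/(d - 6)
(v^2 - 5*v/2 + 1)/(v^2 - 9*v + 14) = (v - 1/2)/(v - 7)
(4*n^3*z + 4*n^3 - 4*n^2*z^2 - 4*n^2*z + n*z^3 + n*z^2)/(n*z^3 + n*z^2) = 4*n^2/z^2 - 4*n/z + 1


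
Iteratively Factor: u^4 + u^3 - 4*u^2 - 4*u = (u)*(u^3 + u^2 - 4*u - 4) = u*(u + 1)*(u^2 - 4) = u*(u + 1)*(u + 2)*(u - 2)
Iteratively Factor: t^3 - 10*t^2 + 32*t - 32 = (t - 2)*(t^2 - 8*t + 16) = (t - 4)*(t - 2)*(t - 4)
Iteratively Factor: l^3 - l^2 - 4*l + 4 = (l - 2)*(l^2 + l - 2) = (l - 2)*(l + 2)*(l - 1)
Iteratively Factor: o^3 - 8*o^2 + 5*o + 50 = (o - 5)*(o^2 - 3*o - 10) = (o - 5)^2*(o + 2)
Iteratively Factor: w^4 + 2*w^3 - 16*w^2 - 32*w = (w)*(w^3 + 2*w^2 - 16*w - 32) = w*(w + 2)*(w^2 - 16) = w*(w - 4)*(w + 2)*(w + 4)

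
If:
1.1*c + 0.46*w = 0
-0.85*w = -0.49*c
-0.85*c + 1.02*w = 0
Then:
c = 0.00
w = 0.00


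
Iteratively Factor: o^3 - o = (o - 1)*(o^2 + o) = (o - 1)*(o + 1)*(o)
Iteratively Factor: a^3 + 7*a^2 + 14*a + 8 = (a + 4)*(a^2 + 3*a + 2) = (a + 1)*(a + 4)*(a + 2)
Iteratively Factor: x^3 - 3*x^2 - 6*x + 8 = (x + 2)*(x^2 - 5*x + 4) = (x - 1)*(x + 2)*(x - 4)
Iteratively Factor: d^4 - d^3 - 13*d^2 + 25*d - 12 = (d - 1)*(d^3 - 13*d + 12) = (d - 3)*(d - 1)*(d^2 + 3*d - 4) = (d - 3)*(d - 1)^2*(d + 4)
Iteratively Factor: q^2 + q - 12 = (q + 4)*(q - 3)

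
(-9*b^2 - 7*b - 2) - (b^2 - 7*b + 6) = -10*b^2 - 8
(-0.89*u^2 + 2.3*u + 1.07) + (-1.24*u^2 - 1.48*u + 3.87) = -2.13*u^2 + 0.82*u + 4.94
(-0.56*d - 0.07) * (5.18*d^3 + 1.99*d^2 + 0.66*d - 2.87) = -2.9008*d^4 - 1.477*d^3 - 0.5089*d^2 + 1.561*d + 0.2009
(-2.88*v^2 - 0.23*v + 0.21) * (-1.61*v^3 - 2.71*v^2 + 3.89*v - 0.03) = 4.6368*v^5 + 8.1751*v^4 - 10.918*v^3 - 1.3774*v^2 + 0.8238*v - 0.0063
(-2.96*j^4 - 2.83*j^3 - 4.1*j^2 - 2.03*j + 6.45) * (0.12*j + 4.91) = -0.3552*j^5 - 14.8732*j^4 - 14.3873*j^3 - 20.3746*j^2 - 9.1933*j + 31.6695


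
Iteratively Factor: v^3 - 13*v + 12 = (v - 3)*(v^2 + 3*v - 4) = (v - 3)*(v - 1)*(v + 4)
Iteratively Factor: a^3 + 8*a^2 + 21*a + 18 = (a + 3)*(a^2 + 5*a + 6) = (a + 2)*(a + 3)*(a + 3)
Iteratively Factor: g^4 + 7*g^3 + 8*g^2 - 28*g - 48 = (g + 4)*(g^3 + 3*g^2 - 4*g - 12) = (g - 2)*(g + 4)*(g^2 + 5*g + 6) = (g - 2)*(g + 3)*(g + 4)*(g + 2)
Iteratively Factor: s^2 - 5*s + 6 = (s - 2)*(s - 3)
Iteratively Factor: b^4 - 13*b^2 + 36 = (b - 2)*(b^3 + 2*b^2 - 9*b - 18) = (b - 2)*(b + 3)*(b^2 - b - 6) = (b - 3)*(b - 2)*(b + 3)*(b + 2)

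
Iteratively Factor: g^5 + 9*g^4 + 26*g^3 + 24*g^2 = (g + 2)*(g^4 + 7*g^3 + 12*g^2) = (g + 2)*(g + 4)*(g^3 + 3*g^2) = (g + 2)*(g + 3)*(g + 4)*(g^2) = g*(g + 2)*(g + 3)*(g + 4)*(g)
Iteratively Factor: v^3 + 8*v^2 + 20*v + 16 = (v + 4)*(v^2 + 4*v + 4) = (v + 2)*(v + 4)*(v + 2)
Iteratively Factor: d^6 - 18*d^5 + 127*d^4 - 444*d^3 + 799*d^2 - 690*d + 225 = (d - 3)*(d^5 - 15*d^4 + 82*d^3 - 198*d^2 + 205*d - 75) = (d - 3)^2*(d^4 - 12*d^3 + 46*d^2 - 60*d + 25) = (d - 5)*(d - 3)^2*(d^3 - 7*d^2 + 11*d - 5) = (d - 5)*(d - 3)^2*(d - 1)*(d^2 - 6*d + 5) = (d - 5)*(d - 3)^2*(d - 1)^2*(d - 5)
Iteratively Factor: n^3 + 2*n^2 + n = (n + 1)*(n^2 + n) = n*(n + 1)*(n + 1)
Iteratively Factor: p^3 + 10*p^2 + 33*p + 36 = (p + 4)*(p^2 + 6*p + 9) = (p + 3)*(p + 4)*(p + 3)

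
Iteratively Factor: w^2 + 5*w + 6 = (w + 2)*(w + 3)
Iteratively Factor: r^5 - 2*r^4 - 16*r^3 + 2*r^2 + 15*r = (r - 1)*(r^4 - r^3 - 17*r^2 - 15*r) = (r - 1)*(r + 1)*(r^3 - 2*r^2 - 15*r) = r*(r - 1)*(r + 1)*(r^2 - 2*r - 15) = r*(r - 1)*(r + 1)*(r + 3)*(r - 5)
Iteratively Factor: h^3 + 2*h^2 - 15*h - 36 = (h + 3)*(h^2 - h - 12) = (h - 4)*(h + 3)*(h + 3)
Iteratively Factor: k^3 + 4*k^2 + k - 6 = (k + 2)*(k^2 + 2*k - 3) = (k + 2)*(k + 3)*(k - 1)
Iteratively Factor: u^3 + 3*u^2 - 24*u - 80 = (u - 5)*(u^2 + 8*u + 16) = (u - 5)*(u + 4)*(u + 4)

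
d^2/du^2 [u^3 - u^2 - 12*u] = 6*u - 2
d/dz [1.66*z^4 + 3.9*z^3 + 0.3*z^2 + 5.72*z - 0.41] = 6.64*z^3 + 11.7*z^2 + 0.6*z + 5.72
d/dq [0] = 0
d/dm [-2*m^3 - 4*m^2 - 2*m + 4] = -6*m^2 - 8*m - 2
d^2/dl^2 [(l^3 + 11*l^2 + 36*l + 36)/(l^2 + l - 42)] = 8*(17*l^3 + 342*l^2 + 2484*l + 5616)/(l^6 + 3*l^5 - 123*l^4 - 251*l^3 + 5166*l^2 + 5292*l - 74088)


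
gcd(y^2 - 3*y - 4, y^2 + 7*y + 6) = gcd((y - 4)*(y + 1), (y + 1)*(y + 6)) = y + 1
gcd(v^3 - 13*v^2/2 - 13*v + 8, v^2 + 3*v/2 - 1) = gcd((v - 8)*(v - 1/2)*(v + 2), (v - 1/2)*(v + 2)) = v^2 + 3*v/2 - 1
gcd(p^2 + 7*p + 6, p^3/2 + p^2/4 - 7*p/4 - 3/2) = p + 1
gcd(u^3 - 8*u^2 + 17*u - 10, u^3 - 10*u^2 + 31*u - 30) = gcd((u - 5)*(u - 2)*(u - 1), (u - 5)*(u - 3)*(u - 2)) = u^2 - 7*u + 10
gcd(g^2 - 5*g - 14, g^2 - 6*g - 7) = g - 7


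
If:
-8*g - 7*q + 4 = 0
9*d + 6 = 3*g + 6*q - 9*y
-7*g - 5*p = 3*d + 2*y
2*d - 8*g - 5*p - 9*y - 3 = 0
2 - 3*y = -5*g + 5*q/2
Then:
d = 14/121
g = -47/242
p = 399/1210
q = 96/121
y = -7/22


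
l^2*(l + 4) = l^3 + 4*l^2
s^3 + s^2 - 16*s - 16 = (s - 4)*(s + 1)*(s + 4)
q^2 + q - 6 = (q - 2)*(q + 3)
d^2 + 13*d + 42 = (d + 6)*(d + 7)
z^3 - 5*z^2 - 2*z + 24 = (z - 4)*(z - 3)*(z + 2)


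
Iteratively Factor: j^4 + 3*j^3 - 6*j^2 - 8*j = (j + 4)*(j^3 - j^2 - 2*j) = (j + 1)*(j + 4)*(j^2 - 2*j) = (j - 2)*(j + 1)*(j + 4)*(j)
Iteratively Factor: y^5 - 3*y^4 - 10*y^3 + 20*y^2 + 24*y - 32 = (y - 2)*(y^4 - y^3 - 12*y^2 - 4*y + 16) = (y - 2)*(y + 2)*(y^3 - 3*y^2 - 6*y + 8) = (y - 4)*(y - 2)*(y + 2)*(y^2 + y - 2) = (y - 4)*(y - 2)*(y + 2)^2*(y - 1)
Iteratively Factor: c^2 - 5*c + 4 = (c - 4)*(c - 1)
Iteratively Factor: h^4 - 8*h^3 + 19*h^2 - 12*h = (h - 3)*(h^3 - 5*h^2 + 4*h) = h*(h - 3)*(h^2 - 5*h + 4) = h*(h - 3)*(h - 1)*(h - 4)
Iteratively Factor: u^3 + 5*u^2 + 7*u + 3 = (u + 3)*(u^2 + 2*u + 1) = (u + 1)*(u + 3)*(u + 1)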